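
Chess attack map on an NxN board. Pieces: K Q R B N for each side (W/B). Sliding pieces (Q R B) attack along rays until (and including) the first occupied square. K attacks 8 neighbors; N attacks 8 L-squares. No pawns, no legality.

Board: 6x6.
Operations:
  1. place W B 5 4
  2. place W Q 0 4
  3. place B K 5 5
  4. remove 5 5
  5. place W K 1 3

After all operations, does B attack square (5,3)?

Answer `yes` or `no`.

Answer: no

Derivation:
Op 1: place WB@(5,4)
Op 2: place WQ@(0,4)
Op 3: place BK@(5,5)
Op 4: remove (5,5)
Op 5: place WK@(1,3)
Per-piece attacks for B:
B attacks (5,3): no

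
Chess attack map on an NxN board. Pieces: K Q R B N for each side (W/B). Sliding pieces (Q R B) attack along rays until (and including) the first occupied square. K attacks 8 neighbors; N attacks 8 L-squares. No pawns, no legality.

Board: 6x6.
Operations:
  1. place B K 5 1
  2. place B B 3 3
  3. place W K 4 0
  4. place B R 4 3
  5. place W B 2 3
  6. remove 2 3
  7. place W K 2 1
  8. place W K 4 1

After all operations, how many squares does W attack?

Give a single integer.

Answer: 14

Derivation:
Op 1: place BK@(5,1)
Op 2: place BB@(3,3)
Op 3: place WK@(4,0)
Op 4: place BR@(4,3)
Op 5: place WB@(2,3)
Op 6: remove (2,3)
Op 7: place WK@(2,1)
Op 8: place WK@(4,1)
Per-piece attacks for W:
  WK@(2,1): attacks (2,2) (2,0) (3,1) (1,1) (3,2) (3,0) (1,2) (1,0)
  WK@(4,0): attacks (4,1) (5,0) (3,0) (5,1) (3,1)
  WK@(4,1): attacks (4,2) (4,0) (5,1) (3,1) (5,2) (5,0) (3,2) (3,0)
Union (14 distinct): (1,0) (1,1) (1,2) (2,0) (2,2) (3,0) (3,1) (3,2) (4,0) (4,1) (4,2) (5,0) (5,1) (5,2)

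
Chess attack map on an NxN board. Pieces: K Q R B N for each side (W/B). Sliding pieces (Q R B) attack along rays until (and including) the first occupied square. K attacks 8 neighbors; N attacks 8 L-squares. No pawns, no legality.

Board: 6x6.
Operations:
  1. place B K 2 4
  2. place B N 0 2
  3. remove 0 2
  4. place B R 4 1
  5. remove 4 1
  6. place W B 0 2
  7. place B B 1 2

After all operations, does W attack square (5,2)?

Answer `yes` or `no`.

Op 1: place BK@(2,4)
Op 2: place BN@(0,2)
Op 3: remove (0,2)
Op 4: place BR@(4,1)
Op 5: remove (4,1)
Op 6: place WB@(0,2)
Op 7: place BB@(1,2)
Per-piece attacks for W:
  WB@(0,2): attacks (1,3) (2,4) (1,1) (2,0) [ray(1,1) blocked at (2,4)]
W attacks (5,2): no

Answer: no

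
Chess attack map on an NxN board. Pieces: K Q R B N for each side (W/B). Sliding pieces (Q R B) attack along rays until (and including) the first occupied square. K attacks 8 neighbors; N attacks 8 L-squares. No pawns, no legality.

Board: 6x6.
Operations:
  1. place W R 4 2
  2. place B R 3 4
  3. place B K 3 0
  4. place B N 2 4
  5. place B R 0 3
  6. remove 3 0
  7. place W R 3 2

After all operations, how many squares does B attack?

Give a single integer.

Answer: 18

Derivation:
Op 1: place WR@(4,2)
Op 2: place BR@(3,4)
Op 3: place BK@(3,0)
Op 4: place BN@(2,4)
Op 5: place BR@(0,3)
Op 6: remove (3,0)
Op 7: place WR@(3,2)
Per-piece attacks for B:
  BR@(0,3): attacks (0,4) (0,5) (0,2) (0,1) (0,0) (1,3) (2,3) (3,3) (4,3) (5,3)
  BN@(2,4): attacks (4,5) (0,5) (3,2) (4,3) (1,2) (0,3)
  BR@(3,4): attacks (3,5) (3,3) (3,2) (4,4) (5,4) (2,4) [ray(0,-1) blocked at (3,2); ray(-1,0) blocked at (2,4)]
Union (18 distinct): (0,0) (0,1) (0,2) (0,3) (0,4) (0,5) (1,2) (1,3) (2,3) (2,4) (3,2) (3,3) (3,5) (4,3) (4,4) (4,5) (5,3) (5,4)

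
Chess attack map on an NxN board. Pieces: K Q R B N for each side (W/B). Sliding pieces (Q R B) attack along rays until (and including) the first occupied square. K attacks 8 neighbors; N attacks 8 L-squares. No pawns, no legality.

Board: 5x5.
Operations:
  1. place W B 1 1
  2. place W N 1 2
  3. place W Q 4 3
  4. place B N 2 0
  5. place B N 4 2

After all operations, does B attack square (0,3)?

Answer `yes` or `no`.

Op 1: place WB@(1,1)
Op 2: place WN@(1,2)
Op 3: place WQ@(4,3)
Op 4: place BN@(2,0)
Op 5: place BN@(4,2)
Per-piece attacks for B:
  BN@(2,0): attacks (3,2) (4,1) (1,2) (0,1)
  BN@(4,2): attacks (3,4) (2,3) (3,0) (2,1)
B attacks (0,3): no

Answer: no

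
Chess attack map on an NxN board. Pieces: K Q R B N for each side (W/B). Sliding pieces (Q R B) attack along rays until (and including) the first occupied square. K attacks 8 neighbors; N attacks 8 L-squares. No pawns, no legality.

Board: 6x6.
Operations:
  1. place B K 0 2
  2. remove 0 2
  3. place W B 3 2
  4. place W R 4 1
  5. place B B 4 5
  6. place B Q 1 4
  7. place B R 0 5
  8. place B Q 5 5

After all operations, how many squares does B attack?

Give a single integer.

Op 1: place BK@(0,2)
Op 2: remove (0,2)
Op 3: place WB@(3,2)
Op 4: place WR@(4,1)
Op 5: place BB@(4,5)
Op 6: place BQ@(1,4)
Op 7: place BR@(0,5)
Op 8: place BQ@(5,5)
Per-piece attacks for B:
  BR@(0,5): attacks (0,4) (0,3) (0,2) (0,1) (0,0) (1,5) (2,5) (3,5) (4,5) [ray(1,0) blocked at (4,5)]
  BQ@(1,4): attacks (1,5) (1,3) (1,2) (1,1) (1,0) (2,4) (3,4) (4,4) (5,4) (0,4) (2,5) (2,3) (3,2) (0,5) (0,3) [ray(1,-1) blocked at (3,2); ray(-1,1) blocked at (0,5)]
  BB@(4,5): attacks (5,4) (3,4) (2,3) (1,2) (0,1)
  BQ@(5,5): attacks (5,4) (5,3) (5,2) (5,1) (5,0) (4,5) (4,4) (3,3) (2,2) (1,1) (0,0) [ray(-1,0) blocked at (4,5)]
Union (26 distinct): (0,0) (0,1) (0,2) (0,3) (0,4) (0,5) (1,0) (1,1) (1,2) (1,3) (1,5) (2,2) (2,3) (2,4) (2,5) (3,2) (3,3) (3,4) (3,5) (4,4) (4,5) (5,0) (5,1) (5,2) (5,3) (5,4)

Answer: 26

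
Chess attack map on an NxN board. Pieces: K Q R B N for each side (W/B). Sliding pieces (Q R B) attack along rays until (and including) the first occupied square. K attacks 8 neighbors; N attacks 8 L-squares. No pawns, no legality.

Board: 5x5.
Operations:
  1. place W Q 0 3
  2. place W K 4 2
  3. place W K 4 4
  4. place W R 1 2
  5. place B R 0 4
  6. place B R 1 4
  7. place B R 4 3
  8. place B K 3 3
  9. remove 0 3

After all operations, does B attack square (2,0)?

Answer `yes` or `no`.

Answer: no

Derivation:
Op 1: place WQ@(0,3)
Op 2: place WK@(4,2)
Op 3: place WK@(4,4)
Op 4: place WR@(1,2)
Op 5: place BR@(0,4)
Op 6: place BR@(1,4)
Op 7: place BR@(4,3)
Op 8: place BK@(3,3)
Op 9: remove (0,3)
Per-piece attacks for B:
  BR@(0,4): attacks (0,3) (0,2) (0,1) (0,0) (1,4) [ray(1,0) blocked at (1,4)]
  BR@(1,4): attacks (1,3) (1,2) (2,4) (3,4) (4,4) (0,4) [ray(0,-1) blocked at (1,2); ray(1,0) blocked at (4,4); ray(-1,0) blocked at (0,4)]
  BK@(3,3): attacks (3,4) (3,2) (4,3) (2,3) (4,4) (4,2) (2,4) (2,2)
  BR@(4,3): attacks (4,4) (4,2) (3,3) [ray(0,1) blocked at (4,4); ray(0,-1) blocked at (4,2); ray(-1,0) blocked at (3,3)]
B attacks (2,0): no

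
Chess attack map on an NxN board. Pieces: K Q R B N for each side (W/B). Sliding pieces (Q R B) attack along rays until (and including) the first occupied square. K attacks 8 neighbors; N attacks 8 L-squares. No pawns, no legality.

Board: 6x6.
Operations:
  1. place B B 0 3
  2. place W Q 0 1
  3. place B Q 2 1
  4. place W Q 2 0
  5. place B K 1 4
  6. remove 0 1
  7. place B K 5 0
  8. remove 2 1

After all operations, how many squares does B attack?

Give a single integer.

Answer: 15

Derivation:
Op 1: place BB@(0,3)
Op 2: place WQ@(0,1)
Op 3: place BQ@(2,1)
Op 4: place WQ@(2,0)
Op 5: place BK@(1,4)
Op 6: remove (0,1)
Op 7: place BK@(5,0)
Op 8: remove (2,1)
Per-piece attacks for B:
  BB@(0,3): attacks (1,4) (1,2) (2,1) (3,0) [ray(1,1) blocked at (1,4)]
  BK@(1,4): attacks (1,5) (1,3) (2,4) (0,4) (2,5) (2,3) (0,5) (0,3)
  BK@(5,0): attacks (5,1) (4,0) (4,1)
Union (15 distinct): (0,3) (0,4) (0,5) (1,2) (1,3) (1,4) (1,5) (2,1) (2,3) (2,4) (2,5) (3,0) (4,0) (4,1) (5,1)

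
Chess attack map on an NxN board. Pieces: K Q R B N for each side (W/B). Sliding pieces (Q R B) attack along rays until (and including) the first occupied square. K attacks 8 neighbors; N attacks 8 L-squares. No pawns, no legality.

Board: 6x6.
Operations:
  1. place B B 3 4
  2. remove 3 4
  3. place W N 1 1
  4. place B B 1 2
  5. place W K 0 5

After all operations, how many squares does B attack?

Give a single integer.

Answer: 7

Derivation:
Op 1: place BB@(3,4)
Op 2: remove (3,4)
Op 3: place WN@(1,1)
Op 4: place BB@(1,2)
Op 5: place WK@(0,5)
Per-piece attacks for B:
  BB@(1,2): attacks (2,3) (3,4) (4,5) (2,1) (3,0) (0,3) (0,1)
Union (7 distinct): (0,1) (0,3) (2,1) (2,3) (3,0) (3,4) (4,5)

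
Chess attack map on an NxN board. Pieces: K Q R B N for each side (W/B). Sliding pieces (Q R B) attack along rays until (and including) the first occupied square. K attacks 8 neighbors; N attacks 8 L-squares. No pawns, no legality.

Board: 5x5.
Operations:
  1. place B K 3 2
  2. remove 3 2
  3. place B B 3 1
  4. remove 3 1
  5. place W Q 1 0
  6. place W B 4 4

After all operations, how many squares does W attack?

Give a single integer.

Op 1: place BK@(3,2)
Op 2: remove (3,2)
Op 3: place BB@(3,1)
Op 4: remove (3,1)
Op 5: place WQ@(1,0)
Op 6: place WB@(4,4)
Per-piece attacks for W:
  WQ@(1,0): attacks (1,1) (1,2) (1,3) (1,4) (2,0) (3,0) (4,0) (0,0) (2,1) (3,2) (4,3) (0,1)
  WB@(4,4): attacks (3,3) (2,2) (1,1) (0,0)
Union (14 distinct): (0,0) (0,1) (1,1) (1,2) (1,3) (1,4) (2,0) (2,1) (2,2) (3,0) (3,2) (3,3) (4,0) (4,3)

Answer: 14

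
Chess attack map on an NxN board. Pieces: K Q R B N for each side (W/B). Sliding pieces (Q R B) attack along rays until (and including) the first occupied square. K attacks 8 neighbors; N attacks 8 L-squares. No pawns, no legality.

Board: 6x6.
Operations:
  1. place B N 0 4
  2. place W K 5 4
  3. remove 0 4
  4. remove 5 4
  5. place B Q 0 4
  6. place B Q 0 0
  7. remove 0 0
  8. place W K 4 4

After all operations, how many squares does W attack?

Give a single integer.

Op 1: place BN@(0,4)
Op 2: place WK@(5,4)
Op 3: remove (0,4)
Op 4: remove (5,4)
Op 5: place BQ@(0,4)
Op 6: place BQ@(0,0)
Op 7: remove (0,0)
Op 8: place WK@(4,4)
Per-piece attacks for W:
  WK@(4,4): attacks (4,5) (4,3) (5,4) (3,4) (5,5) (5,3) (3,5) (3,3)
Union (8 distinct): (3,3) (3,4) (3,5) (4,3) (4,5) (5,3) (5,4) (5,5)

Answer: 8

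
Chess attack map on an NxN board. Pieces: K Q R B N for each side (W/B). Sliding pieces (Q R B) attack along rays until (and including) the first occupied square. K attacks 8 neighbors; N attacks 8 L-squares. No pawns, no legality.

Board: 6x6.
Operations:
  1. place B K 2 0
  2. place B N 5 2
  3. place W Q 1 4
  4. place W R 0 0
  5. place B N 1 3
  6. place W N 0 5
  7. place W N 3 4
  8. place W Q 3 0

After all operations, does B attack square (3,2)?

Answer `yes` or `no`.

Op 1: place BK@(2,0)
Op 2: place BN@(5,2)
Op 3: place WQ@(1,4)
Op 4: place WR@(0,0)
Op 5: place BN@(1,3)
Op 6: place WN@(0,5)
Op 7: place WN@(3,4)
Op 8: place WQ@(3,0)
Per-piece attacks for B:
  BN@(1,3): attacks (2,5) (3,4) (0,5) (2,1) (3,2) (0,1)
  BK@(2,0): attacks (2,1) (3,0) (1,0) (3,1) (1,1)
  BN@(5,2): attacks (4,4) (3,3) (4,0) (3,1)
B attacks (3,2): yes

Answer: yes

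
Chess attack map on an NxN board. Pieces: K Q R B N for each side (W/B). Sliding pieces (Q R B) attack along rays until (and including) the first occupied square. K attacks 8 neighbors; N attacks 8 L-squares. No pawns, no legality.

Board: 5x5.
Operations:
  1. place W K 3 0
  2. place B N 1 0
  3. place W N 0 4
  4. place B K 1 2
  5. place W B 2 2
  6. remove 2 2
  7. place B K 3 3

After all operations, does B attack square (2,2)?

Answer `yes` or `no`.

Answer: yes

Derivation:
Op 1: place WK@(3,0)
Op 2: place BN@(1,0)
Op 3: place WN@(0,4)
Op 4: place BK@(1,2)
Op 5: place WB@(2,2)
Op 6: remove (2,2)
Op 7: place BK@(3,3)
Per-piece attacks for B:
  BN@(1,0): attacks (2,2) (3,1) (0,2)
  BK@(1,2): attacks (1,3) (1,1) (2,2) (0,2) (2,3) (2,1) (0,3) (0,1)
  BK@(3,3): attacks (3,4) (3,2) (4,3) (2,3) (4,4) (4,2) (2,4) (2,2)
B attacks (2,2): yes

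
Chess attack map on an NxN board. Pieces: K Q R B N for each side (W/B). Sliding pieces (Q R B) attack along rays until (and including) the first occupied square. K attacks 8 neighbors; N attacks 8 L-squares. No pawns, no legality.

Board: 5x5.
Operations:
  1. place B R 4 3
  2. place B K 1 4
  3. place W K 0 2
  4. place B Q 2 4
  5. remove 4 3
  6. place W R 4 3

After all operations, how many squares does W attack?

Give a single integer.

Op 1: place BR@(4,3)
Op 2: place BK@(1,4)
Op 3: place WK@(0,2)
Op 4: place BQ@(2,4)
Op 5: remove (4,3)
Op 6: place WR@(4,3)
Per-piece attacks for W:
  WK@(0,2): attacks (0,3) (0,1) (1,2) (1,3) (1,1)
  WR@(4,3): attacks (4,4) (4,2) (4,1) (4,0) (3,3) (2,3) (1,3) (0,3)
Union (11 distinct): (0,1) (0,3) (1,1) (1,2) (1,3) (2,3) (3,3) (4,0) (4,1) (4,2) (4,4)

Answer: 11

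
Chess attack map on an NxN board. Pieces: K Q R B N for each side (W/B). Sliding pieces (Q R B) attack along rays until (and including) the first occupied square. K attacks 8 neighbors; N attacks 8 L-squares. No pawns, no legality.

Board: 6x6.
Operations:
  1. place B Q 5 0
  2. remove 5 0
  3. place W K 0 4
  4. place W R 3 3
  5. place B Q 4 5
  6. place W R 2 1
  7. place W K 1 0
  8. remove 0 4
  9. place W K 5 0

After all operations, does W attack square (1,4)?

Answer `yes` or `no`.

Op 1: place BQ@(5,0)
Op 2: remove (5,0)
Op 3: place WK@(0,4)
Op 4: place WR@(3,3)
Op 5: place BQ@(4,5)
Op 6: place WR@(2,1)
Op 7: place WK@(1,0)
Op 8: remove (0,4)
Op 9: place WK@(5,0)
Per-piece attacks for W:
  WK@(1,0): attacks (1,1) (2,0) (0,0) (2,1) (0,1)
  WR@(2,1): attacks (2,2) (2,3) (2,4) (2,5) (2,0) (3,1) (4,1) (5,1) (1,1) (0,1)
  WR@(3,3): attacks (3,4) (3,5) (3,2) (3,1) (3,0) (4,3) (5,3) (2,3) (1,3) (0,3)
  WK@(5,0): attacks (5,1) (4,0) (4,1)
W attacks (1,4): no

Answer: no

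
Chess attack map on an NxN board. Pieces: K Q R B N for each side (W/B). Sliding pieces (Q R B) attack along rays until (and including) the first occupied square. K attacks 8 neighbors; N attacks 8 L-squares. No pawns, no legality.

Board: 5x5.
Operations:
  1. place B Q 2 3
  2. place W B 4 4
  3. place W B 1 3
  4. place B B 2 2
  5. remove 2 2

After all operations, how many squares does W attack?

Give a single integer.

Answer: 9

Derivation:
Op 1: place BQ@(2,3)
Op 2: place WB@(4,4)
Op 3: place WB@(1,3)
Op 4: place BB@(2,2)
Op 5: remove (2,2)
Per-piece attacks for W:
  WB@(1,3): attacks (2,4) (2,2) (3,1) (4,0) (0,4) (0,2)
  WB@(4,4): attacks (3,3) (2,2) (1,1) (0,0)
Union (9 distinct): (0,0) (0,2) (0,4) (1,1) (2,2) (2,4) (3,1) (3,3) (4,0)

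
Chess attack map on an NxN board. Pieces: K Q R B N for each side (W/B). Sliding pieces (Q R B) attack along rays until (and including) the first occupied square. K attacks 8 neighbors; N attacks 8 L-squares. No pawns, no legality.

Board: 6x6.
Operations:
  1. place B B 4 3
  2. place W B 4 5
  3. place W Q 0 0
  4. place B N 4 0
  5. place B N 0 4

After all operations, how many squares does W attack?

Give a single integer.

Op 1: place BB@(4,3)
Op 2: place WB@(4,5)
Op 3: place WQ@(0,0)
Op 4: place BN@(4,0)
Op 5: place BN@(0,4)
Per-piece attacks for W:
  WQ@(0,0): attacks (0,1) (0,2) (0,3) (0,4) (1,0) (2,0) (3,0) (4,0) (1,1) (2,2) (3,3) (4,4) (5,5) [ray(0,1) blocked at (0,4); ray(1,0) blocked at (4,0)]
  WB@(4,5): attacks (5,4) (3,4) (2,3) (1,2) (0,1)
Union (17 distinct): (0,1) (0,2) (0,3) (0,4) (1,0) (1,1) (1,2) (2,0) (2,2) (2,3) (3,0) (3,3) (3,4) (4,0) (4,4) (5,4) (5,5)

Answer: 17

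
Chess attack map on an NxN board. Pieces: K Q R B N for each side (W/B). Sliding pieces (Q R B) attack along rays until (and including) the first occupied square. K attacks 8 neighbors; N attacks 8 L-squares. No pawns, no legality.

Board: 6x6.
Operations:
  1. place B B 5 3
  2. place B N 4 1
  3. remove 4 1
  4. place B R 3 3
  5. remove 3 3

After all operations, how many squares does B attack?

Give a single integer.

Answer: 5

Derivation:
Op 1: place BB@(5,3)
Op 2: place BN@(4,1)
Op 3: remove (4,1)
Op 4: place BR@(3,3)
Op 5: remove (3,3)
Per-piece attacks for B:
  BB@(5,3): attacks (4,4) (3,5) (4,2) (3,1) (2,0)
Union (5 distinct): (2,0) (3,1) (3,5) (4,2) (4,4)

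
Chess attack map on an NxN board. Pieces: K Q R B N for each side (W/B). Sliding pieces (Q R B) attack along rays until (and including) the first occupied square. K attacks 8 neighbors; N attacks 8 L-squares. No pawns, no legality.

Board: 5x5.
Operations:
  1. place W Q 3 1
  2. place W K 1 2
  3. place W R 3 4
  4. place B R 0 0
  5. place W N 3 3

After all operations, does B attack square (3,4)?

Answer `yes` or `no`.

Op 1: place WQ@(3,1)
Op 2: place WK@(1,2)
Op 3: place WR@(3,4)
Op 4: place BR@(0,0)
Op 5: place WN@(3,3)
Per-piece attacks for B:
  BR@(0,0): attacks (0,1) (0,2) (0,3) (0,4) (1,0) (2,0) (3,0) (4,0)
B attacks (3,4): no

Answer: no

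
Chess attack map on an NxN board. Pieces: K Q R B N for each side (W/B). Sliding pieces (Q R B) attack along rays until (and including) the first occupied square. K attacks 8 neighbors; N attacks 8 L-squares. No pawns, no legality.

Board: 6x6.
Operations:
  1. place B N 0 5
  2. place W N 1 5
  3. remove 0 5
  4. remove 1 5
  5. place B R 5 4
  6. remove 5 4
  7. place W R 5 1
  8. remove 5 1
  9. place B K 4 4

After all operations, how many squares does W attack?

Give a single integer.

Answer: 0

Derivation:
Op 1: place BN@(0,5)
Op 2: place WN@(1,5)
Op 3: remove (0,5)
Op 4: remove (1,5)
Op 5: place BR@(5,4)
Op 6: remove (5,4)
Op 7: place WR@(5,1)
Op 8: remove (5,1)
Op 9: place BK@(4,4)
Per-piece attacks for W:
Union (0 distinct): (none)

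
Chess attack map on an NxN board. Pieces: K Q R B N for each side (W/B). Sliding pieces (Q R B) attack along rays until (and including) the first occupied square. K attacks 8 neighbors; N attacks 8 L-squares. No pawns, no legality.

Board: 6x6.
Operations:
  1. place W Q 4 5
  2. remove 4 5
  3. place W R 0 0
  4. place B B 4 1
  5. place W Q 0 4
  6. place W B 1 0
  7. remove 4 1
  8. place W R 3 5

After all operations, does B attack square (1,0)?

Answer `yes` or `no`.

Answer: no

Derivation:
Op 1: place WQ@(4,5)
Op 2: remove (4,5)
Op 3: place WR@(0,0)
Op 4: place BB@(4,1)
Op 5: place WQ@(0,4)
Op 6: place WB@(1,0)
Op 7: remove (4,1)
Op 8: place WR@(3,5)
Per-piece attacks for B:
B attacks (1,0): no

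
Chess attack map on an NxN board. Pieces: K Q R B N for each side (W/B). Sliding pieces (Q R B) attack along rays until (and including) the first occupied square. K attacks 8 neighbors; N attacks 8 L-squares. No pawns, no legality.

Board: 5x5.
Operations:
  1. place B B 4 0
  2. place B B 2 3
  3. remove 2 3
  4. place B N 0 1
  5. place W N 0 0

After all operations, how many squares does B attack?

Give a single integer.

Op 1: place BB@(4,0)
Op 2: place BB@(2,3)
Op 3: remove (2,3)
Op 4: place BN@(0,1)
Op 5: place WN@(0,0)
Per-piece attacks for B:
  BN@(0,1): attacks (1,3) (2,2) (2,0)
  BB@(4,0): attacks (3,1) (2,2) (1,3) (0,4)
Union (5 distinct): (0,4) (1,3) (2,0) (2,2) (3,1)

Answer: 5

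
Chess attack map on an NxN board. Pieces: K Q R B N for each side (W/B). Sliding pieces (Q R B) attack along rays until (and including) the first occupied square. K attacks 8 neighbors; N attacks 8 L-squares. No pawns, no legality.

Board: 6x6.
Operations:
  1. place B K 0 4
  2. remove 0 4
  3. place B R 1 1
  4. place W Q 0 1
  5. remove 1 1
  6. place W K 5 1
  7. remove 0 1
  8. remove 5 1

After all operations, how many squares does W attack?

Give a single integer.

Op 1: place BK@(0,4)
Op 2: remove (0,4)
Op 3: place BR@(1,1)
Op 4: place WQ@(0,1)
Op 5: remove (1,1)
Op 6: place WK@(5,1)
Op 7: remove (0,1)
Op 8: remove (5,1)
Per-piece attacks for W:
Union (0 distinct): (none)

Answer: 0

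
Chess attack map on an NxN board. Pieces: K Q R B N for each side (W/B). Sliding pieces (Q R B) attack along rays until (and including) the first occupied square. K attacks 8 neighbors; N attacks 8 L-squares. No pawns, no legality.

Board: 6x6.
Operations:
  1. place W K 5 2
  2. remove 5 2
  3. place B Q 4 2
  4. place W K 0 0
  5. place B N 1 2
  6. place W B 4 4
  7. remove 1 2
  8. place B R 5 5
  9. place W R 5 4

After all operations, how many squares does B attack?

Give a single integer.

Op 1: place WK@(5,2)
Op 2: remove (5,2)
Op 3: place BQ@(4,2)
Op 4: place WK@(0,0)
Op 5: place BN@(1,2)
Op 6: place WB@(4,4)
Op 7: remove (1,2)
Op 8: place BR@(5,5)
Op 9: place WR@(5,4)
Per-piece attacks for B:
  BQ@(4,2): attacks (4,3) (4,4) (4,1) (4,0) (5,2) (3,2) (2,2) (1,2) (0,2) (5,3) (5,1) (3,3) (2,4) (1,5) (3,1) (2,0) [ray(0,1) blocked at (4,4)]
  BR@(5,5): attacks (5,4) (4,5) (3,5) (2,5) (1,5) (0,5) [ray(0,-1) blocked at (5,4)]
Union (21 distinct): (0,2) (0,5) (1,2) (1,5) (2,0) (2,2) (2,4) (2,5) (3,1) (3,2) (3,3) (3,5) (4,0) (4,1) (4,3) (4,4) (4,5) (5,1) (5,2) (5,3) (5,4)

Answer: 21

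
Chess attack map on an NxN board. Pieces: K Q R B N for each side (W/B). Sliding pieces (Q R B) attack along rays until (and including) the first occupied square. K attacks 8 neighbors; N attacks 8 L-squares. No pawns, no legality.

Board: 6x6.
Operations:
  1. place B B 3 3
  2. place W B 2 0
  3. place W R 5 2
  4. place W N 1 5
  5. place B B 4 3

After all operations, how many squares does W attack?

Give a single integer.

Answer: 15

Derivation:
Op 1: place BB@(3,3)
Op 2: place WB@(2,0)
Op 3: place WR@(5,2)
Op 4: place WN@(1,5)
Op 5: place BB@(4,3)
Per-piece attacks for W:
  WN@(1,5): attacks (2,3) (3,4) (0,3)
  WB@(2,0): attacks (3,1) (4,2) (5,3) (1,1) (0,2)
  WR@(5,2): attacks (5,3) (5,4) (5,5) (5,1) (5,0) (4,2) (3,2) (2,2) (1,2) (0,2)
Union (15 distinct): (0,2) (0,3) (1,1) (1,2) (2,2) (2,3) (3,1) (3,2) (3,4) (4,2) (5,0) (5,1) (5,3) (5,4) (5,5)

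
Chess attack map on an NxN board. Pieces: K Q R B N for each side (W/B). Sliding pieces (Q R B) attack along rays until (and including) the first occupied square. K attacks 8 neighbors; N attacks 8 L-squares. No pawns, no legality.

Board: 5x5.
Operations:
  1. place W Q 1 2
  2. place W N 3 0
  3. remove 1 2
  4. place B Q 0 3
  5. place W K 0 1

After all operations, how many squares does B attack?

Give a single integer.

Answer: 11

Derivation:
Op 1: place WQ@(1,2)
Op 2: place WN@(3,0)
Op 3: remove (1,2)
Op 4: place BQ@(0,3)
Op 5: place WK@(0,1)
Per-piece attacks for B:
  BQ@(0,3): attacks (0,4) (0,2) (0,1) (1,3) (2,3) (3,3) (4,3) (1,4) (1,2) (2,1) (3,0) [ray(0,-1) blocked at (0,1); ray(1,-1) blocked at (3,0)]
Union (11 distinct): (0,1) (0,2) (0,4) (1,2) (1,3) (1,4) (2,1) (2,3) (3,0) (3,3) (4,3)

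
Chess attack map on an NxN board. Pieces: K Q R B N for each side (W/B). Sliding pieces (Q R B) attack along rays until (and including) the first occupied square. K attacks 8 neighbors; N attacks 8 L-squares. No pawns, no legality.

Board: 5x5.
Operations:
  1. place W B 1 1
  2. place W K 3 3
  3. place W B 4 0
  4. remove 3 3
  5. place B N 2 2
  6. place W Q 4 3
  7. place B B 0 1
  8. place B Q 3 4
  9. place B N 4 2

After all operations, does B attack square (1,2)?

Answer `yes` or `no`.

Answer: yes

Derivation:
Op 1: place WB@(1,1)
Op 2: place WK@(3,3)
Op 3: place WB@(4,0)
Op 4: remove (3,3)
Op 5: place BN@(2,2)
Op 6: place WQ@(4,3)
Op 7: place BB@(0,1)
Op 8: place BQ@(3,4)
Op 9: place BN@(4,2)
Per-piece attacks for B:
  BB@(0,1): attacks (1,2) (2,3) (3,4) (1,0) [ray(1,1) blocked at (3,4)]
  BN@(2,2): attacks (3,4) (4,3) (1,4) (0,3) (3,0) (4,1) (1,0) (0,1)
  BQ@(3,4): attacks (3,3) (3,2) (3,1) (3,0) (4,4) (2,4) (1,4) (0,4) (4,3) (2,3) (1,2) (0,1) [ray(1,-1) blocked at (4,3); ray(-1,-1) blocked at (0,1)]
  BN@(4,2): attacks (3,4) (2,3) (3,0) (2,1)
B attacks (1,2): yes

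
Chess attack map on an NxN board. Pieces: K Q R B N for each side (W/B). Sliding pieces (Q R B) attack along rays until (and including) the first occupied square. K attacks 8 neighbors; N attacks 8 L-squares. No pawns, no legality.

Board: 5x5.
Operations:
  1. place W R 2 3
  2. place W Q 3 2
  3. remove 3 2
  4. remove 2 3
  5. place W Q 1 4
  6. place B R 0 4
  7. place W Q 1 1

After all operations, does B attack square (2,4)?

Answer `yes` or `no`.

Answer: no

Derivation:
Op 1: place WR@(2,3)
Op 2: place WQ@(3,2)
Op 3: remove (3,2)
Op 4: remove (2,3)
Op 5: place WQ@(1,4)
Op 6: place BR@(0,4)
Op 7: place WQ@(1,1)
Per-piece attacks for B:
  BR@(0,4): attacks (0,3) (0,2) (0,1) (0,0) (1,4) [ray(1,0) blocked at (1,4)]
B attacks (2,4): no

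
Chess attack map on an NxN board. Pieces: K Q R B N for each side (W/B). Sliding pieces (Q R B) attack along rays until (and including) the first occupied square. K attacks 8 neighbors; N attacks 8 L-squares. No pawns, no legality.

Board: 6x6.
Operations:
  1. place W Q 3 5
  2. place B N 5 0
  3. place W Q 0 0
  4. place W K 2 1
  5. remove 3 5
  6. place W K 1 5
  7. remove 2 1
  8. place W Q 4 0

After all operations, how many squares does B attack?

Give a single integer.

Answer: 2

Derivation:
Op 1: place WQ@(3,5)
Op 2: place BN@(5,0)
Op 3: place WQ@(0,0)
Op 4: place WK@(2,1)
Op 5: remove (3,5)
Op 6: place WK@(1,5)
Op 7: remove (2,1)
Op 8: place WQ@(4,0)
Per-piece attacks for B:
  BN@(5,0): attacks (4,2) (3,1)
Union (2 distinct): (3,1) (4,2)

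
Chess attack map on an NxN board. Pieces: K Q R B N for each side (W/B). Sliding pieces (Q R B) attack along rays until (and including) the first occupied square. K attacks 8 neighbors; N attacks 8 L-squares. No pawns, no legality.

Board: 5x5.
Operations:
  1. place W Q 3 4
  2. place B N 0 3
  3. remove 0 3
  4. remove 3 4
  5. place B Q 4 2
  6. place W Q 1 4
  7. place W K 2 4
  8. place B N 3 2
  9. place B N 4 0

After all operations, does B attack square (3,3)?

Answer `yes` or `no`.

Answer: yes

Derivation:
Op 1: place WQ@(3,4)
Op 2: place BN@(0,3)
Op 3: remove (0,3)
Op 4: remove (3,4)
Op 5: place BQ@(4,2)
Op 6: place WQ@(1,4)
Op 7: place WK@(2,4)
Op 8: place BN@(3,2)
Op 9: place BN@(4,0)
Per-piece attacks for B:
  BN@(3,2): attacks (4,4) (2,4) (1,3) (4,0) (2,0) (1,1)
  BN@(4,0): attacks (3,2) (2,1)
  BQ@(4,2): attacks (4,3) (4,4) (4,1) (4,0) (3,2) (3,3) (2,4) (3,1) (2,0) [ray(0,-1) blocked at (4,0); ray(-1,0) blocked at (3,2); ray(-1,1) blocked at (2,4)]
B attacks (3,3): yes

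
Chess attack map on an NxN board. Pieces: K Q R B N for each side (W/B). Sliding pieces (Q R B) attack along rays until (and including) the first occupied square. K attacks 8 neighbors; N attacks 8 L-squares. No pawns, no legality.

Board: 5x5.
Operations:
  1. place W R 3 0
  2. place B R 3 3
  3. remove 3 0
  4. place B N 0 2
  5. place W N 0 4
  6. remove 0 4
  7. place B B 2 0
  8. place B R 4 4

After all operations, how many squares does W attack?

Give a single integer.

Op 1: place WR@(3,0)
Op 2: place BR@(3,3)
Op 3: remove (3,0)
Op 4: place BN@(0,2)
Op 5: place WN@(0,4)
Op 6: remove (0,4)
Op 7: place BB@(2,0)
Op 8: place BR@(4,4)
Per-piece attacks for W:
Union (0 distinct): (none)

Answer: 0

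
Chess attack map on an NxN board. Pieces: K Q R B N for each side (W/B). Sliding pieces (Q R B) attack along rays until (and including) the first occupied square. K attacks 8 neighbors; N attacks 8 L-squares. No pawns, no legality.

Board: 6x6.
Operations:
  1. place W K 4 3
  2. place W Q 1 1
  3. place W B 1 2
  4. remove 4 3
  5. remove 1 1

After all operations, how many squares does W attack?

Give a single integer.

Op 1: place WK@(4,3)
Op 2: place WQ@(1,1)
Op 3: place WB@(1,2)
Op 4: remove (4,3)
Op 5: remove (1,1)
Per-piece attacks for W:
  WB@(1,2): attacks (2,3) (3,4) (4,5) (2,1) (3,0) (0,3) (0,1)
Union (7 distinct): (0,1) (0,3) (2,1) (2,3) (3,0) (3,4) (4,5)

Answer: 7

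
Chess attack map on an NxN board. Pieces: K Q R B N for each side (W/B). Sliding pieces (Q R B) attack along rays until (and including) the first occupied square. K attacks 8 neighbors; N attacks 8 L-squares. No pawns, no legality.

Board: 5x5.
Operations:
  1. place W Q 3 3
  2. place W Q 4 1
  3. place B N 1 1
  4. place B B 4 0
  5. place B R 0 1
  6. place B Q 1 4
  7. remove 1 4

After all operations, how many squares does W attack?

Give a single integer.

Answer: 16

Derivation:
Op 1: place WQ@(3,3)
Op 2: place WQ@(4,1)
Op 3: place BN@(1,1)
Op 4: place BB@(4,0)
Op 5: place BR@(0,1)
Op 6: place BQ@(1,4)
Op 7: remove (1,4)
Per-piece attacks for W:
  WQ@(3,3): attacks (3,4) (3,2) (3,1) (3,0) (4,3) (2,3) (1,3) (0,3) (4,4) (4,2) (2,4) (2,2) (1,1) [ray(-1,-1) blocked at (1,1)]
  WQ@(4,1): attacks (4,2) (4,3) (4,4) (4,0) (3,1) (2,1) (1,1) (3,2) (2,3) (1,4) (3,0) [ray(0,-1) blocked at (4,0); ray(-1,0) blocked at (1,1)]
Union (16 distinct): (0,3) (1,1) (1,3) (1,4) (2,1) (2,2) (2,3) (2,4) (3,0) (3,1) (3,2) (3,4) (4,0) (4,2) (4,3) (4,4)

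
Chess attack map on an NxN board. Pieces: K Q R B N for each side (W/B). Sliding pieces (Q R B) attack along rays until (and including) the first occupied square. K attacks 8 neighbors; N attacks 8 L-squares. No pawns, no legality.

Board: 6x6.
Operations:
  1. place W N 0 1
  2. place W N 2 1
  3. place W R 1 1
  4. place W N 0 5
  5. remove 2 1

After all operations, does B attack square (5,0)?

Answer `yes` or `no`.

Op 1: place WN@(0,1)
Op 2: place WN@(2,1)
Op 3: place WR@(1,1)
Op 4: place WN@(0,5)
Op 5: remove (2,1)
Per-piece attacks for B:
B attacks (5,0): no

Answer: no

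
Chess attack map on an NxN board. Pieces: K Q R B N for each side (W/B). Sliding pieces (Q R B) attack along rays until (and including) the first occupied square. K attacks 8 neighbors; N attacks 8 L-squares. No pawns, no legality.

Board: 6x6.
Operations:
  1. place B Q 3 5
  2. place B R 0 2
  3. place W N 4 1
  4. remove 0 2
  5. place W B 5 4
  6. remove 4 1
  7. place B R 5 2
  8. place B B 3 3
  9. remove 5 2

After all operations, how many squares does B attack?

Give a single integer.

Answer: 17

Derivation:
Op 1: place BQ@(3,5)
Op 2: place BR@(0,2)
Op 3: place WN@(4,1)
Op 4: remove (0,2)
Op 5: place WB@(5,4)
Op 6: remove (4,1)
Op 7: place BR@(5,2)
Op 8: place BB@(3,3)
Op 9: remove (5,2)
Per-piece attacks for B:
  BB@(3,3): attacks (4,4) (5,5) (4,2) (5,1) (2,4) (1,5) (2,2) (1,1) (0,0)
  BQ@(3,5): attacks (3,4) (3,3) (4,5) (5,5) (2,5) (1,5) (0,5) (4,4) (5,3) (2,4) (1,3) (0,2) [ray(0,-1) blocked at (3,3)]
Union (17 distinct): (0,0) (0,2) (0,5) (1,1) (1,3) (1,5) (2,2) (2,4) (2,5) (3,3) (3,4) (4,2) (4,4) (4,5) (5,1) (5,3) (5,5)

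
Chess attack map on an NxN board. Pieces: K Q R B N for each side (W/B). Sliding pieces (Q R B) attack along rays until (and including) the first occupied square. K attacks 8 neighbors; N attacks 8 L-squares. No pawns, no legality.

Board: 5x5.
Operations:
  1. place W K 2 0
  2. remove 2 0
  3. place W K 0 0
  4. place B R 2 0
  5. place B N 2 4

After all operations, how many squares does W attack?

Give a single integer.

Op 1: place WK@(2,0)
Op 2: remove (2,0)
Op 3: place WK@(0,0)
Op 4: place BR@(2,0)
Op 5: place BN@(2,4)
Per-piece attacks for W:
  WK@(0,0): attacks (0,1) (1,0) (1,1)
Union (3 distinct): (0,1) (1,0) (1,1)

Answer: 3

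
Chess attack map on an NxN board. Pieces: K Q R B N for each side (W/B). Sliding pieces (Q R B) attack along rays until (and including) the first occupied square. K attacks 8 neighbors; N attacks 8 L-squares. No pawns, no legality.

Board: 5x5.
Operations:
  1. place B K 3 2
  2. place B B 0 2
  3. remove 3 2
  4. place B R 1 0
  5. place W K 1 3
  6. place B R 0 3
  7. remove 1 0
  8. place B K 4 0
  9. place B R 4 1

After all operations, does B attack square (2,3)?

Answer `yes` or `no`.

Answer: no

Derivation:
Op 1: place BK@(3,2)
Op 2: place BB@(0,2)
Op 3: remove (3,2)
Op 4: place BR@(1,0)
Op 5: place WK@(1,3)
Op 6: place BR@(0,3)
Op 7: remove (1,0)
Op 8: place BK@(4,0)
Op 9: place BR@(4,1)
Per-piece attacks for B:
  BB@(0,2): attacks (1,3) (1,1) (2,0) [ray(1,1) blocked at (1,3)]
  BR@(0,3): attacks (0,4) (0,2) (1,3) [ray(0,-1) blocked at (0,2); ray(1,0) blocked at (1,3)]
  BK@(4,0): attacks (4,1) (3,0) (3,1)
  BR@(4,1): attacks (4,2) (4,3) (4,4) (4,0) (3,1) (2,1) (1,1) (0,1) [ray(0,-1) blocked at (4,0)]
B attacks (2,3): no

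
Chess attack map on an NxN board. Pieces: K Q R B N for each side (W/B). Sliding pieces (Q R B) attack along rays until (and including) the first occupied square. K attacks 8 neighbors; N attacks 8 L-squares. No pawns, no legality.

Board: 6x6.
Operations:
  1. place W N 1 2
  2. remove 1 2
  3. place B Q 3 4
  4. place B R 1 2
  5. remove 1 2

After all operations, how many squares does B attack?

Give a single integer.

Answer: 17

Derivation:
Op 1: place WN@(1,2)
Op 2: remove (1,2)
Op 3: place BQ@(3,4)
Op 4: place BR@(1,2)
Op 5: remove (1,2)
Per-piece attacks for B:
  BQ@(3,4): attacks (3,5) (3,3) (3,2) (3,1) (3,0) (4,4) (5,4) (2,4) (1,4) (0,4) (4,5) (4,3) (5,2) (2,5) (2,3) (1,2) (0,1)
Union (17 distinct): (0,1) (0,4) (1,2) (1,4) (2,3) (2,4) (2,5) (3,0) (3,1) (3,2) (3,3) (3,5) (4,3) (4,4) (4,5) (5,2) (5,4)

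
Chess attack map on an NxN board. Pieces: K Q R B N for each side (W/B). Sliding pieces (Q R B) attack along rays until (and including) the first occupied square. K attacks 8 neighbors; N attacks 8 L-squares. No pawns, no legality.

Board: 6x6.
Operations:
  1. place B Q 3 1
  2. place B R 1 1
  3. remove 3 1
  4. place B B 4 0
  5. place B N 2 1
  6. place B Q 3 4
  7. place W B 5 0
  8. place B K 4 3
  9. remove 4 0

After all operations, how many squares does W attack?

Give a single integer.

Answer: 5

Derivation:
Op 1: place BQ@(3,1)
Op 2: place BR@(1,1)
Op 3: remove (3,1)
Op 4: place BB@(4,0)
Op 5: place BN@(2,1)
Op 6: place BQ@(3,4)
Op 7: place WB@(5,0)
Op 8: place BK@(4,3)
Op 9: remove (4,0)
Per-piece attacks for W:
  WB@(5,0): attacks (4,1) (3,2) (2,3) (1,4) (0,5)
Union (5 distinct): (0,5) (1,4) (2,3) (3,2) (4,1)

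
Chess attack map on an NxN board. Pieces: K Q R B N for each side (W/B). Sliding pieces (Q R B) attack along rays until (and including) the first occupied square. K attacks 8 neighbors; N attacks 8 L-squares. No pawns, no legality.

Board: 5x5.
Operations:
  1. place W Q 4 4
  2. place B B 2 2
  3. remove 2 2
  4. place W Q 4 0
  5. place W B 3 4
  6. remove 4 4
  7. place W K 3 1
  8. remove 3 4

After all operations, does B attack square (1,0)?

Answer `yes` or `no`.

Op 1: place WQ@(4,4)
Op 2: place BB@(2,2)
Op 3: remove (2,2)
Op 4: place WQ@(4,0)
Op 5: place WB@(3,4)
Op 6: remove (4,4)
Op 7: place WK@(3,1)
Op 8: remove (3,4)
Per-piece attacks for B:
B attacks (1,0): no

Answer: no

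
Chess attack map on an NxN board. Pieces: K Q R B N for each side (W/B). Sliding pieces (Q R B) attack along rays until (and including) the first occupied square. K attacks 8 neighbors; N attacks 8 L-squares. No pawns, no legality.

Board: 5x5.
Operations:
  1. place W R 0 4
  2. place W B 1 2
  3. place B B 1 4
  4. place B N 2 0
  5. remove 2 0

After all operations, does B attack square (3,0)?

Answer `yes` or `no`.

Op 1: place WR@(0,4)
Op 2: place WB@(1,2)
Op 3: place BB@(1,4)
Op 4: place BN@(2,0)
Op 5: remove (2,0)
Per-piece attacks for B:
  BB@(1,4): attacks (2,3) (3,2) (4,1) (0,3)
B attacks (3,0): no

Answer: no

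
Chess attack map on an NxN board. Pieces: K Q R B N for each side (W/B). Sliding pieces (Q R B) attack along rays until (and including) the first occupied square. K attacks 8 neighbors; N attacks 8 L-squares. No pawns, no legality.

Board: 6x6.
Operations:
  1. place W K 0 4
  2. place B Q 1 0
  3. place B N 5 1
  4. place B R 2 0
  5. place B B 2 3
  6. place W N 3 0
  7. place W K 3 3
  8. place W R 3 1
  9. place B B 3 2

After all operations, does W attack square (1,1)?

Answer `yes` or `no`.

Op 1: place WK@(0,4)
Op 2: place BQ@(1,0)
Op 3: place BN@(5,1)
Op 4: place BR@(2,0)
Op 5: place BB@(2,3)
Op 6: place WN@(3,0)
Op 7: place WK@(3,3)
Op 8: place WR@(3,1)
Op 9: place BB@(3,2)
Per-piece attacks for W:
  WK@(0,4): attacks (0,5) (0,3) (1,4) (1,5) (1,3)
  WN@(3,0): attacks (4,2) (5,1) (2,2) (1,1)
  WR@(3,1): attacks (3,2) (3,0) (4,1) (5,1) (2,1) (1,1) (0,1) [ray(0,1) blocked at (3,2); ray(0,-1) blocked at (3,0); ray(1,0) blocked at (5,1)]
  WK@(3,3): attacks (3,4) (3,2) (4,3) (2,3) (4,4) (4,2) (2,4) (2,2)
W attacks (1,1): yes

Answer: yes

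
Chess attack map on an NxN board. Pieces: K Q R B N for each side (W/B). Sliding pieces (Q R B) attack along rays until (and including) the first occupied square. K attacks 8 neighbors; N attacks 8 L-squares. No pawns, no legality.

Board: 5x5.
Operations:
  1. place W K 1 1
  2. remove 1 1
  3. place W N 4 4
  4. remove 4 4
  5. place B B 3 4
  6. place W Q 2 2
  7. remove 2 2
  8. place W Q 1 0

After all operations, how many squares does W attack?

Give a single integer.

Op 1: place WK@(1,1)
Op 2: remove (1,1)
Op 3: place WN@(4,4)
Op 4: remove (4,4)
Op 5: place BB@(3,4)
Op 6: place WQ@(2,2)
Op 7: remove (2,2)
Op 8: place WQ@(1,0)
Per-piece attacks for W:
  WQ@(1,0): attacks (1,1) (1,2) (1,3) (1,4) (2,0) (3,0) (4,0) (0,0) (2,1) (3,2) (4,3) (0,1)
Union (12 distinct): (0,0) (0,1) (1,1) (1,2) (1,3) (1,4) (2,0) (2,1) (3,0) (3,2) (4,0) (4,3)

Answer: 12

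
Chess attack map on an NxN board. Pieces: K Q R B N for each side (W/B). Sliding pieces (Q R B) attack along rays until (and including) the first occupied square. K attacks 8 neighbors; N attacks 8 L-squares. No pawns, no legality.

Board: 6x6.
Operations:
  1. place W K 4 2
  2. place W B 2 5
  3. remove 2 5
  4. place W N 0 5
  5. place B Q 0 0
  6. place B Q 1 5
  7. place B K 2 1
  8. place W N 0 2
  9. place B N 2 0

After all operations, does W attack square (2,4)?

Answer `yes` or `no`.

Op 1: place WK@(4,2)
Op 2: place WB@(2,5)
Op 3: remove (2,5)
Op 4: place WN@(0,5)
Op 5: place BQ@(0,0)
Op 6: place BQ@(1,5)
Op 7: place BK@(2,1)
Op 8: place WN@(0,2)
Op 9: place BN@(2,0)
Per-piece attacks for W:
  WN@(0,2): attacks (1,4) (2,3) (1,0) (2,1)
  WN@(0,5): attacks (1,3) (2,4)
  WK@(4,2): attacks (4,3) (4,1) (5,2) (3,2) (5,3) (5,1) (3,3) (3,1)
W attacks (2,4): yes

Answer: yes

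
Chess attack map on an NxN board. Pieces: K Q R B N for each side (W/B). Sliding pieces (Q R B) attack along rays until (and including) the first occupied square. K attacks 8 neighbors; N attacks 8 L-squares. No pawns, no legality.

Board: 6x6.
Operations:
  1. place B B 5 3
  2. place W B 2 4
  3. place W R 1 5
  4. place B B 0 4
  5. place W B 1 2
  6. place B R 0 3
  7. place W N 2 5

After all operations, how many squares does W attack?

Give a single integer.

Answer: 20

Derivation:
Op 1: place BB@(5,3)
Op 2: place WB@(2,4)
Op 3: place WR@(1,5)
Op 4: place BB@(0,4)
Op 5: place WB@(1,2)
Op 6: place BR@(0,3)
Op 7: place WN@(2,5)
Per-piece attacks for W:
  WB@(1,2): attacks (2,3) (3,4) (4,5) (2,1) (3,0) (0,3) (0,1) [ray(-1,1) blocked at (0,3)]
  WR@(1,5): attacks (1,4) (1,3) (1,2) (2,5) (0,5) [ray(0,-1) blocked at (1,2); ray(1,0) blocked at (2,5)]
  WB@(2,4): attacks (3,5) (3,3) (4,2) (5,1) (1,5) (1,3) (0,2) [ray(-1,1) blocked at (1,5)]
  WN@(2,5): attacks (3,3) (4,4) (1,3) (0,4)
Union (20 distinct): (0,1) (0,2) (0,3) (0,4) (0,5) (1,2) (1,3) (1,4) (1,5) (2,1) (2,3) (2,5) (3,0) (3,3) (3,4) (3,5) (4,2) (4,4) (4,5) (5,1)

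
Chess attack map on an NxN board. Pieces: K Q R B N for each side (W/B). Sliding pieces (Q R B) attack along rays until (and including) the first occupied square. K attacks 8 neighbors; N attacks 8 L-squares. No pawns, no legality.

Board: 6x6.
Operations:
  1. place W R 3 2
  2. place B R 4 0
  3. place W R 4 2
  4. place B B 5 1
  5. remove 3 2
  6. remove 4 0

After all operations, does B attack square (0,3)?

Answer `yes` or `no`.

Op 1: place WR@(3,2)
Op 2: place BR@(4,0)
Op 3: place WR@(4,2)
Op 4: place BB@(5,1)
Op 5: remove (3,2)
Op 6: remove (4,0)
Per-piece attacks for B:
  BB@(5,1): attacks (4,2) (4,0) [ray(-1,1) blocked at (4,2)]
B attacks (0,3): no

Answer: no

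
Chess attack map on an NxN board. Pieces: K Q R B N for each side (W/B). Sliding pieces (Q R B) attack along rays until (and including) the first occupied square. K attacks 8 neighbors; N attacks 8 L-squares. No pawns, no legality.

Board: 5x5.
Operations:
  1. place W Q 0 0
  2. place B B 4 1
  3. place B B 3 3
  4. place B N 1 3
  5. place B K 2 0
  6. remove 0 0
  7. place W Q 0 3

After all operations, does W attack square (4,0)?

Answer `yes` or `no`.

Op 1: place WQ@(0,0)
Op 2: place BB@(4,1)
Op 3: place BB@(3,3)
Op 4: place BN@(1,3)
Op 5: place BK@(2,0)
Op 6: remove (0,0)
Op 7: place WQ@(0,3)
Per-piece attacks for W:
  WQ@(0,3): attacks (0,4) (0,2) (0,1) (0,0) (1,3) (1,4) (1,2) (2,1) (3,0) [ray(1,0) blocked at (1,3)]
W attacks (4,0): no

Answer: no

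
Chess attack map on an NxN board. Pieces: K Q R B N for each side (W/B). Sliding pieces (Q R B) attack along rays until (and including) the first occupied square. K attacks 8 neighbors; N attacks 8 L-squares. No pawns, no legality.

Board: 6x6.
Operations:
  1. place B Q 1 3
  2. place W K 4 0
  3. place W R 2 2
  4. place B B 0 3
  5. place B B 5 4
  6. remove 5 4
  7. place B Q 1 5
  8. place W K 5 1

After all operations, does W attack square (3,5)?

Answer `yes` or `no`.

Answer: no

Derivation:
Op 1: place BQ@(1,3)
Op 2: place WK@(4,0)
Op 3: place WR@(2,2)
Op 4: place BB@(0,3)
Op 5: place BB@(5,4)
Op 6: remove (5,4)
Op 7: place BQ@(1,5)
Op 8: place WK@(5,1)
Per-piece attacks for W:
  WR@(2,2): attacks (2,3) (2,4) (2,5) (2,1) (2,0) (3,2) (4,2) (5,2) (1,2) (0,2)
  WK@(4,0): attacks (4,1) (5,0) (3,0) (5,1) (3,1)
  WK@(5,1): attacks (5,2) (5,0) (4,1) (4,2) (4,0)
W attacks (3,5): no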